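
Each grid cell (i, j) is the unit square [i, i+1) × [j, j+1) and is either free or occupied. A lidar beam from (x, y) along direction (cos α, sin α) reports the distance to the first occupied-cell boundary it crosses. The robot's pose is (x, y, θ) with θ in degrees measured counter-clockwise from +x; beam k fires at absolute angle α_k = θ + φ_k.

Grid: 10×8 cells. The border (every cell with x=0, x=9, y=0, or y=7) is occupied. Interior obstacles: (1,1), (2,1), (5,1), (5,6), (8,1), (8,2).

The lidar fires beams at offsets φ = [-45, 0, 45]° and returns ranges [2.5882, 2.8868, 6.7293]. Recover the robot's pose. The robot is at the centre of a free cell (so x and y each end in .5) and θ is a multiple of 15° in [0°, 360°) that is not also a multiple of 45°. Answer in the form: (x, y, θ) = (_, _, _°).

Candidates: 42 free-cell centres × 16 headings = 672 poses. Raycast each; keep the one whose scan matches to 4 dp.
  (7.5, 3.5, 240°): beam 1 = 5.7956 ≠ 2.5882 ✗
  (6.5, 2.5, 30°): beam 1 = 1.5529 ≠ 2.5882 ✗
  (5.5, 2.5, 345°): beam 1 = 0.5774 ≠ 2.5882 ✗
  (4.5, 3.5, 60°): beam 1 = 4.6587 ≠ 2.5882 ✗
  …
  (7.5, 4.5, 120°): r_1=2.5882, r_2=2.8868, r_3=6.7293 — all match ✓
Only this pose fits every beam.

(x, y, θ) = (7.5, 4.5, 120°)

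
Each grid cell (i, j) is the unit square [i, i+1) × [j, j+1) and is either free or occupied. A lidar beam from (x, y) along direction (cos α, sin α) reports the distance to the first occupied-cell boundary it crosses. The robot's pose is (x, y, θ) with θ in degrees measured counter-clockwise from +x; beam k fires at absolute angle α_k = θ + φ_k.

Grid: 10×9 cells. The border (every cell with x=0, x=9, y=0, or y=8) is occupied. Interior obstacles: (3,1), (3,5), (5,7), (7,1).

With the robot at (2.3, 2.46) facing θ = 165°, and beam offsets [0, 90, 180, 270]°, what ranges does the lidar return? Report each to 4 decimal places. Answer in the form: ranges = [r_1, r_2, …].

beam 1: φ=0°, α=165°
  direction (-0.9659, 0.2588); cell (2,2); t to first gridline: x 0.3106, y 2.0864 (then +1.0353 / +3.8637)
    (1,2) via x @ 0.3106
    (0,2) via x @ 1.3459  # hit
  → r_1 = 1.3459
beam 2: φ=90°, α=255°
  direction (-0.2588, -0.9659); cell (2,2); t to first gridline: x 1.1591, y 0.4762 (then +3.8637 / +1.0353)
    (2,1) via y @ 0.4762
    (1,1) via x @ 1.1591
    (1,0) via y @ 1.5115  # hit
  → r_2 = 1.5115
beam 3: φ=180°, α=345°
  direction (0.9659, -0.2588); cell (2,2); t to first gridline: x 0.7247, y 1.7773 (then +1.0353 / +3.8637)
    (3,2) via x @ 0.7247
    (4,2) via x @ 1.7600
    (4,1) via y @ 1.7773
    (5,1) via x @ 2.7952
    (6,1) via x @ 3.8305
    (7,1) via x @ 4.8658  # hit
  → r_3 = 4.8658
beam 4: φ=270°, α=75°
  direction (0.2588, 0.9659); cell (2,2); t to first gridline: x 2.7046, y 0.5590 (then +3.8637 / +1.0353)
    (2,3) via y @ 0.5590
    (2,4) via y @ 1.5943
    (2,5) via y @ 2.6296
    (3,5) via x @ 2.7046  # hit
  → r_4 = 2.7046

ranges = [1.3459, 1.5115, 4.8658, 2.7046]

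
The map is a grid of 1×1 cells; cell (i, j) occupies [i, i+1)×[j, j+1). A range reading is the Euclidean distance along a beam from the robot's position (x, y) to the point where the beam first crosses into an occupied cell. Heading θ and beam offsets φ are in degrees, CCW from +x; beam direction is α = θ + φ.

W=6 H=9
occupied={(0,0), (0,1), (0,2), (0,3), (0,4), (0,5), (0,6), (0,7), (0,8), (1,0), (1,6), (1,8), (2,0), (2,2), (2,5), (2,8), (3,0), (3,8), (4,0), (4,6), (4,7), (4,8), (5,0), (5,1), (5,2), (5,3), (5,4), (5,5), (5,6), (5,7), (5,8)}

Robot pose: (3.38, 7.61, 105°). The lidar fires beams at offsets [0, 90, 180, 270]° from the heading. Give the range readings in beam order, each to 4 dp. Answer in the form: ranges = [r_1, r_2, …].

beam 1: φ=0°, α=105°
  d=(-0.2588,0.9659)  start (3,7)  tX=1.4682 tY=0.4038  stride 1/|dx|=3.8637 1/|dy|=1.0353
    cross y-line → (3,8), t=0.4038 (wall)
  → r_1 = 0.4038
beam 2: φ=90°, α=195°
  d=(-0.9659,-0.2588)  start (3,7)  tX=0.3934 tY=2.3569  stride 1/|dx|=1.0353 1/|dy|=3.8637
    cross x-line → (2,7), t=0.3934
    cross x-line → (1,7), t=1.4287
    cross y-line → (1,6), t=2.3569 (wall)
  → r_2 = 2.3569
beam 3: φ=180°, α=285°
  d=(0.2588,-0.9659)  start (3,7)  tX=2.3955 tY=0.6315  stride 1/|dx|=3.8637 1/|dy|=1.0353
    cross y-line → (3,6), t=0.6315
    cross y-line → (3,5), t=1.6668
    cross x-line → (4,5), t=2.3955
    cross y-line → (4,4), t=2.7021
    cross y-line → (4,3), t=3.7373
    cross y-line → (4,2), t=4.7726
    cross y-line → (4,1), t=5.8079
    cross x-line → (5,1), t=6.2592 (wall)
  → r_3 = 6.2592
beam 4: φ=270°, α=15°
  d=(0.9659,0.2588)  start (3,7)  tX=0.6419 tY=1.5068  stride 1/|dx|=1.0353 1/|dy|=3.8637
    cross x-line → (4,7), t=0.6419 (wall)
  → r_4 = 0.6419

ranges = [0.4038, 2.3569, 6.2592, 0.6419]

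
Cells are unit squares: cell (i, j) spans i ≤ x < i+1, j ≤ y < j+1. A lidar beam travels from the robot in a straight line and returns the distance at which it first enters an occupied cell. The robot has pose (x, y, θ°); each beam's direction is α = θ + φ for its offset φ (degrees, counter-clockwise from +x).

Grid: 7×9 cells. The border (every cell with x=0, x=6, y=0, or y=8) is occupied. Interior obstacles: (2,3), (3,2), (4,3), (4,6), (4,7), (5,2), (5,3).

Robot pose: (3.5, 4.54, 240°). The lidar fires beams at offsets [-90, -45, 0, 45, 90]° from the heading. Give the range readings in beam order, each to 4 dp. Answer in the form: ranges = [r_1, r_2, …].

ranges = [2.8868, 2.5882, 1.0000, 1.5943, 1.0800]

beam 1: φ=-90°, α=150°
  d=(-0.8660,0.5000)  start (3,4)  tX=0.5774 tY=0.9200  stride 1/|dx|=1.1547 1/|dy|=2.0000
    cross x-line → (2,4), t=0.5774
    cross y-line → (2,5), t=0.9200
    cross x-line → (1,5), t=1.7321
    cross x-line → (0,5), t=2.8868 (wall)
  → r_1 = 2.8868
beam 2: φ=-45°, α=195°
  d=(-0.9659,-0.2588)  start (3,4)  tX=0.5176 tY=2.0864  stride 1/|dx|=1.0353 1/|dy|=3.8637
    cross x-line → (2,4), t=0.5176
    cross x-line → (1,4), t=1.5529
    cross y-line → (1,3), t=2.0864
    cross x-line → (0,3), t=2.5882 (wall)
  → r_2 = 2.5882
beam 3: φ=0°, α=240°
  d=(-0.5000,-0.8660)  start (3,4)  tX=1.0000 tY=0.6235  stride 1/|dx|=2.0000 1/|dy|=1.1547
    cross y-line → (3,3), t=0.6235
    cross x-line → (2,3), t=1.0000 (wall)
  → r_3 = 1.0000
beam 4: φ=45°, α=285°
  d=(0.2588,-0.9659)  start (3,4)  tX=1.9319 tY=0.5590  stride 1/|dx|=3.8637 1/|dy|=1.0353
    cross y-line → (3,3), t=0.5590
    cross y-line → (3,2), t=1.5943 (wall)
  → r_4 = 1.5943
beam 5: φ=90°, α=330°
  d=(0.8660,-0.5000)  start (3,4)  tX=0.5774 tY=1.0800  stride 1/|dx|=1.1547 1/|dy|=2.0000
    cross x-line → (4,4), t=0.5774
    cross y-line → (4,3), t=1.0800 (wall)
  → r_5 = 1.0800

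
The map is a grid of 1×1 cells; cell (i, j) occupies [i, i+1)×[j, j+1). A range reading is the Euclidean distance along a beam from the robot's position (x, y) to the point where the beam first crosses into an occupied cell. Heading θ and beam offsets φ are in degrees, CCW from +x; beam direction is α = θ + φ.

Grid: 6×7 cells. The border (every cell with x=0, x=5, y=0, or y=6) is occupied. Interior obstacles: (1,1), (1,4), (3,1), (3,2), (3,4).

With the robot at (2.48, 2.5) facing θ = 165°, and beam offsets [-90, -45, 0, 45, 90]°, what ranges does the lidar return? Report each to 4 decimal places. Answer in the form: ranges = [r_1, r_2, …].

ranges = [2.0091, 1.7321, 1.5322, 1.0000, 1.5529]

beam 1: φ=-90°, α=75°
  direction (0.2588, 0.9659); cell (2,2); t to first gridline: x 2.0091, y 0.5176 (then +3.8637 / +1.0353)
    (2,3) via y @ 0.5176
    (2,4) via y @ 1.5529
    (3,4) via x @ 2.0091  # hit
  → r_1 = 2.0091
beam 2: φ=-45°, α=120°
  direction (-0.5000, 0.8660); cell (2,2); t to first gridline: x 0.9600, y 0.5774 (then +2.0000 / +1.1547)
    (2,3) via y @ 0.5774
    (1,3) via x @ 0.9600
    (1,4) via y @ 1.7321  # hit
  → r_2 = 1.7321
beam 3: φ=0°, α=165°
  direction (-0.9659, 0.2588); cell (2,2); t to first gridline: x 0.4969, y 1.9319 (then +1.0353 / +3.8637)
    (1,2) via x @ 0.4969
    (0,2) via x @ 1.5322  # hit
  → r_3 = 1.5322
beam 4: φ=45°, α=210°
  direction (-0.8660, -0.5000); cell (2,2); t to first gridline: x 0.5543, y 1.0000 (then +1.1547 / +2.0000)
    (1,2) via x @ 0.5543
    (1,1) via y @ 1.0000  # hit
  → r_4 = 1.0000
beam 5: φ=90°, α=255°
  direction (-0.2588, -0.9659); cell (2,2); t to first gridline: x 1.8546, y 0.5176 (then +3.8637 / +1.0353)
    (2,1) via y @ 0.5176
    (2,0) via y @ 1.5529  # hit
  → r_5 = 1.5529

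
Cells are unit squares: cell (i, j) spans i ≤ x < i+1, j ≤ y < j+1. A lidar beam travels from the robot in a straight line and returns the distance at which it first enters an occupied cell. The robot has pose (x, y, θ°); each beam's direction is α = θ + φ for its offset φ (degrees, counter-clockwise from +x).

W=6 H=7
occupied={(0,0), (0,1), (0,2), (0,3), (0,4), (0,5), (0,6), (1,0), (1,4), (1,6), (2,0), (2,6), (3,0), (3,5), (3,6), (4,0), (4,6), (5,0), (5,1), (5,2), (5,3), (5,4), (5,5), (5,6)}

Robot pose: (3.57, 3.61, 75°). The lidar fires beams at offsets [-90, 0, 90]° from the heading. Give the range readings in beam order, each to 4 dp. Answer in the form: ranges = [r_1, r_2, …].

beam 1: φ=-90°, α=345°
  dir = (cos 345°, sin 345°) = (0.9659, -0.2588); from cell (3,3)
  next x-line at t=0.4452, next y-line at t=2.3569; Δt_x=1.0353, Δt_y=3.8637
    x: enter (4,3) at t=0.4452
    x: enter (5,3) at t=1.4804 ← occupied
  → r_1 = 1.4804
beam 2: φ=0°, α=75°
  dir = (cos 75°, sin 75°) = (0.2588, 0.9659); from cell (3,3)
  next x-line at t=1.6614, next y-line at t=0.4038; Δt_x=3.8637, Δt_y=1.0353
    y: enter (3,4) at t=0.4038
    y: enter (3,5) at t=1.4390 ← occupied
  → r_2 = 1.4390
beam 3: φ=90°, α=165°
  dir = (cos 165°, sin 165°) = (-0.9659, 0.2588); from cell (3,3)
  next x-line at t=0.5901, next y-line at t=1.5068; Δt_x=1.0353, Δt_y=3.8637
    x: enter (2,3) at t=0.5901
    y: enter (2,4) at t=1.5068
    x: enter (1,4) at t=1.6254 ← occupied
  → r_3 = 1.6254

ranges = [1.4804, 1.4390, 1.6254]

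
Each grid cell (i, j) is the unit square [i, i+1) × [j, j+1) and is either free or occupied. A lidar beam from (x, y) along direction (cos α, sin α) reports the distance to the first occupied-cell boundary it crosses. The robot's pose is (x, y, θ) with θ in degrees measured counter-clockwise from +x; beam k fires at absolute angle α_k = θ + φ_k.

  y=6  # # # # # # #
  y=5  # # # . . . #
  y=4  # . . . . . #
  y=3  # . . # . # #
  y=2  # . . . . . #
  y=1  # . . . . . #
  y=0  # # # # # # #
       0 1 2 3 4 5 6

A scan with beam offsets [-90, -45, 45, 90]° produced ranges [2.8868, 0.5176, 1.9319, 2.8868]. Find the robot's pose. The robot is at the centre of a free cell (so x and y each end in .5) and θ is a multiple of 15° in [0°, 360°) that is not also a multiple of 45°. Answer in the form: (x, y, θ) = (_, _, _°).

Candidates: 21 free-cell centres × 16 headings = 336 poses. Raycast each; keep the one whose scan matches to 4 dp.
  (3.5, 5.5, 255°): beam 1 = 0.5176 ≠ 2.8868 ✗
  (2.5, 3.5, 240°): beam 1 = 1.7321 ≠ 2.8868 ✗
  (3.5, 4.5, 210°): beam 1 = 1.0000 ≠ 2.8868 ✗
  (4.5, 3.5, 60°): beam 1 = 0.5774 ≠ 2.8868 ✗
  …
  (3.5, 4.5, 300°): r_1=2.8868, r_2=0.5176, r_3=1.9319, r_4=2.8868 — all match ✓
Unique over the lattice → pose = (3.5, 4.5, 300°).

(x, y, θ) = (3.5, 4.5, 300°)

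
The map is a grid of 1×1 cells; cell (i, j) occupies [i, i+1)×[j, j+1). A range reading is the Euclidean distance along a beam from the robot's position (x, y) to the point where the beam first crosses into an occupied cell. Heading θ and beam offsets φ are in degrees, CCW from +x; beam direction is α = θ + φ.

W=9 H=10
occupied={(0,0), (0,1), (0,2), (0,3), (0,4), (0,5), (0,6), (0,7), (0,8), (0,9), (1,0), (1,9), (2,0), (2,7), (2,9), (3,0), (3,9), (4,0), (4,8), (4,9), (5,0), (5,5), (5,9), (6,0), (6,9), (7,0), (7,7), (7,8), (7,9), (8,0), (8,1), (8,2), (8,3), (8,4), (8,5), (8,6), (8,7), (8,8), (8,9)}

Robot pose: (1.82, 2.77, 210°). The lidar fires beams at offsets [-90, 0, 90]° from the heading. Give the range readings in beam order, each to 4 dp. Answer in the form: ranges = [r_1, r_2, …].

beam 1: φ=-90°, α=120°
  dir = (cos 120°, sin 120°) = (-0.5000, 0.8660); from cell (1,2)
  next x-line at t=1.6400, next y-line at t=0.2656; Δt_x=2.0000, Δt_y=1.1547
    y: enter (1,3) at t=0.2656
    y: enter (1,4) at t=1.4203
    x: enter (0,4) at t=1.6400 ← occupied
  → r_1 = 1.6400
beam 2: φ=0°, α=210°
  dir = (cos 210°, sin 210°) = (-0.8660, -0.5000); from cell (1,2)
  next x-line at t=0.9469, next y-line at t=1.5400; Δt_x=1.1547, Δt_y=2.0000
    x: enter (0,2) at t=0.9469 ← occupied
  → r_2 = 0.9469
beam 3: φ=90°, α=300°
  dir = (cos 300°, sin 300°) = (0.5000, -0.8660); from cell (1,2)
  next x-line at t=0.3600, next y-line at t=0.8891; Δt_x=2.0000, Δt_y=1.1547
    x: enter (2,2) at t=0.3600
    y: enter (2,1) at t=0.8891
    y: enter (2,0) at t=2.0438 ← occupied
  → r_3 = 2.0438

ranges = [1.6400, 0.9469, 2.0438]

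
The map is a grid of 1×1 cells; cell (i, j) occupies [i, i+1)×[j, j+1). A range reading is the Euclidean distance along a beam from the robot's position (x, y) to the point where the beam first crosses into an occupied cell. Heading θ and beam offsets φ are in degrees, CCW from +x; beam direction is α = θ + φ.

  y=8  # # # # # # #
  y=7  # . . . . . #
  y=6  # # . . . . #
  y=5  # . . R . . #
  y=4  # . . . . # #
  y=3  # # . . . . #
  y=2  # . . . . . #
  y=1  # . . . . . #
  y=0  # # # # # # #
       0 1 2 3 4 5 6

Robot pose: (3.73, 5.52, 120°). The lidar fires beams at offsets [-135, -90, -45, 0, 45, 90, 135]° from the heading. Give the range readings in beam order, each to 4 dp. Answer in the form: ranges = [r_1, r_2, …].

beam 1: φ=-135°, α=345°
  direction (0.9659, -0.2588); cell (3,5); t to first gridline: x 0.2795, y 2.0091 (then +1.0353 / +3.8637)
    (4,5) via x @ 0.2795
    (5,5) via x @ 1.3148
    (5,4) via y @ 2.0091  # hit
  → r_1 = 2.0091
beam 2: φ=-90°, α=30°
  direction (0.8660, 0.5000); cell (3,5); t to first gridline: x 0.3118, y 0.9600 (then +1.1547 / +2.0000)
    (4,5) via x @ 0.3118
    (4,6) via y @ 0.9600
    (5,6) via x @ 1.4665
    (6,6) via x @ 2.6212  # hit
  → r_2 = 2.6212
beam 3: φ=-45°, α=75°
  direction (0.2588, 0.9659); cell (3,5); t to first gridline: x 1.0432, y 0.4969 (then +3.8637 / +1.0353)
    (3,6) via y @ 0.4969
    (4,6) via x @ 1.0432
    (4,7) via y @ 1.5322
    (4,8) via y @ 2.5675  # hit
  → r_3 = 2.5675
beam 4: φ=0°, α=120°
  direction (-0.5000, 0.8660); cell (3,5); t to first gridline: x 1.4600, y 0.5543 (then +2.0000 / +1.1547)
    (3,6) via y @ 0.5543
    (2,6) via x @ 1.4600
    (2,7) via y @ 1.7090
    (2,8) via y @ 2.8637  # hit
  → r_4 = 2.8637
beam 5: φ=45°, α=165°
  direction (-0.9659, 0.2588); cell (3,5); t to first gridline: x 0.7558, y 1.8546 (then +1.0353 / +3.8637)
    (2,5) via x @ 0.7558
    (1,5) via x @ 1.7910
    (1,6) via y @ 1.8546  # hit
  → r_5 = 1.8546
beam 6: φ=90°, α=210°
  direction (-0.8660, -0.5000); cell (3,5); t to first gridline: x 0.8429, y 1.0400 (then +1.1547 / +2.0000)
    (2,5) via x @ 0.8429
    (2,4) via y @ 1.0400
    (1,4) via x @ 1.9976
    (1,3) via y @ 3.0400  # hit
  → r_6 = 3.0400
beam 7: φ=135°, α=255°
  direction (-0.2588, -0.9659); cell (3,5); t to first gridline: x 2.8205, y 0.5383 (then +3.8637 / +1.0353)
    (3,4) via y @ 0.5383
    (3,3) via y @ 1.5736
    (3,2) via y @ 2.6089
    (2,2) via x @ 2.8205
    (2,1) via y @ 3.6442
    (2,0) via y @ 4.6794  # hit
  → r_7 = 4.6794

ranges = [2.0091, 2.6212, 2.5675, 2.8637, 1.8546, 3.0400, 4.6794]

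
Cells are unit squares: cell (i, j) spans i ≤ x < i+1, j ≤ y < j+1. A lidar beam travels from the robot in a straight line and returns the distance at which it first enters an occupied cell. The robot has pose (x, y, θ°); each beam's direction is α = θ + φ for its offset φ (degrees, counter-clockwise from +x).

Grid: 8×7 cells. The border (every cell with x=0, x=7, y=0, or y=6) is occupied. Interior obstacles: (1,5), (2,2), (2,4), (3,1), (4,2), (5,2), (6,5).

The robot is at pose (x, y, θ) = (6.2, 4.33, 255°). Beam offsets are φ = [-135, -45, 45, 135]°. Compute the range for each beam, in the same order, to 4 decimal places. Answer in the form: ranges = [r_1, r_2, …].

beam 1: φ=-135°, α=120°
  dir = (cos 120°, sin 120°) = (-0.5000, 0.8660); from cell (6,4)
  next x-line at t=0.4000, next y-line at t=0.7736; Δt_x=2.0000, Δt_y=1.1547
    x: enter (5,4) at t=0.4000
    y: enter (5,5) at t=0.7736
    y: enter (5,6) at t=1.9283 ← occupied
  → r_1 = 1.9283
beam 2: φ=-45°, α=210°
  dir = (cos 210°, sin 210°) = (-0.8660, -0.5000); from cell (6,4)
  next x-line at t=0.2309, next y-line at t=0.6600; Δt_x=1.1547, Δt_y=2.0000
    x: enter (5,4) at t=0.2309
    y: enter (5,3) at t=0.6600
    x: enter (4,3) at t=1.3856
    x: enter (3,3) at t=2.5403
    y: enter (3,2) at t=2.6600
    x: enter (2,2) at t=3.6950 ← occupied
  → r_2 = 3.6950
beam 3: φ=45°, α=300°
  dir = (cos 300°, sin 300°) = (0.5000, -0.8660); from cell (6,4)
  next x-line at t=1.6000, next y-line at t=0.3811; Δt_x=2.0000, Δt_y=1.1547
    y: enter (6,3) at t=0.3811
    y: enter (6,2) at t=1.5358
    x: enter (7,2) at t=1.6000 ← occupied
  → r_3 = 1.6000
beam 4: φ=135°, α=30°
  dir = (cos 30°, sin 30°) = (0.8660, 0.5000); from cell (6,4)
  next x-line at t=0.9238, next y-line at t=1.3400; Δt_x=1.1547, Δt_y=2.0000
    x: enter (7,4) at t=0.9238 ← occupied
  → r_4 = 0.9238

ranges = [1.9283, 3.6950, 1.6000, 0.9238]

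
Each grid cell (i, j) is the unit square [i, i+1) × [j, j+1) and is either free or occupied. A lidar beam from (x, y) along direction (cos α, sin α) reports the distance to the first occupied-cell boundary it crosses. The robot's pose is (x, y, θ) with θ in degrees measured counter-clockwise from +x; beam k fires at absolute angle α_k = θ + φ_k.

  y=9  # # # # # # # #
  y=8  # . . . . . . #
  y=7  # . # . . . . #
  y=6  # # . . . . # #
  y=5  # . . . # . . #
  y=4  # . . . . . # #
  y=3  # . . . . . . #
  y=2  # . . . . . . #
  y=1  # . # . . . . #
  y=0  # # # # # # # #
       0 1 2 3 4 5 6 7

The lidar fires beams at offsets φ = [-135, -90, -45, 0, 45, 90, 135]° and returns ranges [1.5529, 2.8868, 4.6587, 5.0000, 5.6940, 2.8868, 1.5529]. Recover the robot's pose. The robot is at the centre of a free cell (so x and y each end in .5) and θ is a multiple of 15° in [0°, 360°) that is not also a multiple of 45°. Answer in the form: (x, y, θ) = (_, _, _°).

(x, y, θ) = (2.5, 3.5, 30°)

Enumerate (i+0.5, j+0.5, θ) over the 42 free cells and 16 admissible headings. For each, cast all 7 beams and compare to the given ranges.
  (4.5, 6.5, 300°): beam 1 = 1.9319 ≠ 1.5529 ✗
  (2.5, 2.5, 255°): beam 1 = 3.0000 ≠ 1.5529 ✗
  (1.5, 2.5, 30°): beam 2 = 1.0000 ≠ 2.8868 ✗
  …
  (2.5, 3.5, 30°): r_1=1.5529, r_2=2.8868, r_3=4.6587, r_4=5.0000, r_5=5.6940, r_6=2.8868, r_7=1.5529 — all match ✓
No second candidate reproduces the full scan.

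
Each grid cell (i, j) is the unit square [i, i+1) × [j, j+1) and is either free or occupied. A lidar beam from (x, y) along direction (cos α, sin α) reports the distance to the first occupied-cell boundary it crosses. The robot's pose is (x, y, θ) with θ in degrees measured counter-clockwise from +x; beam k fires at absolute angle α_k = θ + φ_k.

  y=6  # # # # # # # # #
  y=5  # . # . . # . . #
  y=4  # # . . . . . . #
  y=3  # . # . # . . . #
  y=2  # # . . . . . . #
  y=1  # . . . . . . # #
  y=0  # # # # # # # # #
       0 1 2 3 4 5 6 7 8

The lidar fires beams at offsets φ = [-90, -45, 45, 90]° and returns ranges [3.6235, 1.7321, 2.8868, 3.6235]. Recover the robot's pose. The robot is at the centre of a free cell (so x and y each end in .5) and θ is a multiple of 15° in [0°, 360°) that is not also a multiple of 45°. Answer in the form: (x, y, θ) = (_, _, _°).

(x, y, θ) = (4.5, 2.5, 285°)

Candidates: 28 free-cell centres × 16 headings = 448 poses. Raycast each; keep the one whose scan matches to 4 dp.
  (7.5, 5.5, 240°): beam 1 = 1.0000 ≠ 3.6235 ✗
  (5.5, 3.5, 210°): beam 1 = 2.8868 ≠ 3.6235 ✗
  (3.5, 5.5, 60°): beam 1 = 5.1962 ≠ 3.6235 ✗
  …
  (4.5, 2.5, 285°): r_1=3.6235, r_2=1.7321, r_3=2.8868, r_4=3.6235 — all match ✓
No second candidate reproduces the full scan.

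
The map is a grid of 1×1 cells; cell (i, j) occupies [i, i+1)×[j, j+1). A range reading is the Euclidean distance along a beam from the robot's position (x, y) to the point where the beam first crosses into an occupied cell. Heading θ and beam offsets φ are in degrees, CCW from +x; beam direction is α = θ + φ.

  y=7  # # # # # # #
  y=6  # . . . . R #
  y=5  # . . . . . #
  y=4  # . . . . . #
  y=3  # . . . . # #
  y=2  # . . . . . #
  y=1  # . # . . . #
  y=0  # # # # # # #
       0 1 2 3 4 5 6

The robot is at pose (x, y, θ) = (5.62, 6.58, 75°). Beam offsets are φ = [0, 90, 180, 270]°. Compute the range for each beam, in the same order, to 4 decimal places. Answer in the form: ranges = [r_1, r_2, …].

ranges = [0.4348, 1.6228, 5.7768, 0.3934]

beam 1: φ=0°, α=75°
  cosα=0.2588 sinα=0.9659 | (5,6) | tMaxX 1.4682 tMaxY 0.4348 | tΔX 3.8637 tΔY 1.0353
    t=0.4348 [y] (5,7) — stop
  → r_1 = 0.4348
beam 2: φ=90°, α=165°
  cosα=-0.9659 sinα=0.2588 | (5,6) | tMaxX 0.6419 tMaxY 1.6228 | tΔX 1.0353 tΔY 3.8637
    t=0.6419 [x] (4,6)
    t=1.6228 [y] (4,7) — stop
  → r_2 = 1.6228
beam 3: φ=180°, α=255°
  cosα=-0.2588 sinα=-0.9659 | (5,6) | tMaxX 2.3955 tMaxY 0.6005 | tΔX 3.8637 tΔY 1.0353
    t=0.6005 [y] (5,5)
    t=1.6357 [y] (5,4)
    t=2.3955 [x] (4,4)
    t=2.6710 [y] (4,3)
    t=3.7063 [y] (4,2)
    t=4.7416 [y] (4,1)
    t=5.7768 [y] (4,0) — stop
  → r_3 = 5.7768
beam 4: φ=270°, α=345°
  cosα=0.9659 sinα=-0.2588 | (5,6) | tMaxX 0.3934 tMaxY 2.2409 | tΔX 1.0353 tΔY 3.8637
    t=0.3934 [x] (6,6) — stop
  → r_4 = 0.3934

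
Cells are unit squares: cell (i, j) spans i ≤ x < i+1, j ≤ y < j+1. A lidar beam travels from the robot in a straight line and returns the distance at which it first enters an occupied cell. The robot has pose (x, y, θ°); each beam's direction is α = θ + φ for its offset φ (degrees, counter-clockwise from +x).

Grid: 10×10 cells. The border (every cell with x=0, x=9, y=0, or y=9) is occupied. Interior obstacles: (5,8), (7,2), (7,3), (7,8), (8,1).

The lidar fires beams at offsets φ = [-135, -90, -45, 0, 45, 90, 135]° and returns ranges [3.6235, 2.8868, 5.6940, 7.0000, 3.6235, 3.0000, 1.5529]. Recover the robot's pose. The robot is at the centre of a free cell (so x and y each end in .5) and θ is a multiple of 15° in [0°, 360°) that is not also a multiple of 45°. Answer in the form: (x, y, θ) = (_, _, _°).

The pose lattice has 59·16 = 944 candidates. Test each by forward raycasting.
  (2.5, 4.5, 345°): beam 1 = 1.7321 ≠ 3.6235 ✗
  (4.5, 1.5, 210°): beam 1 = 7.7646 ≠ 3.6235 ✗
  (7.5, 6.5, 195°): beam 1 = 2.8868 ≠ 3.6235 ✗
  (8.5, 2.5, 240°): beam 1 = 5.6940 ≠ 3.6235 ✗
  (6.5, 4.5, 195°): beam 1 = 5.0000 ≠ 3.6235 ✗
  …
  (4.5, 2.5, 120°): r_1=3.6235, r_2=2.8868, r_3=5.6940, r_4=7.0000, r_5=3.6235, r_6=3.0000, r_7=1.5529 — all match ✓
Only this pose fits every beam.

(x, y, θ) = (4.5, 2.5, 120°)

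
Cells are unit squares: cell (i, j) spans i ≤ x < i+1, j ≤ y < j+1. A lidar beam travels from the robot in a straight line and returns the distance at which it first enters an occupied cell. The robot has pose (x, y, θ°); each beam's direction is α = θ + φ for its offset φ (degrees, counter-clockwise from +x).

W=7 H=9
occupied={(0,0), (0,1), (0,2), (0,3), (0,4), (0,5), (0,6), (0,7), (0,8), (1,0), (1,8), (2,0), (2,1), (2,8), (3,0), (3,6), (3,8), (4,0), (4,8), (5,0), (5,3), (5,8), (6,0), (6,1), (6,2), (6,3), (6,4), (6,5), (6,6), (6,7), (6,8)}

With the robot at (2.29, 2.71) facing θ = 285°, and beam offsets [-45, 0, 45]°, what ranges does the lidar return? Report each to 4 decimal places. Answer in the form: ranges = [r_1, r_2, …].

ranges = [1.9745, 0.7350, 3.4200]

beam 1: φ=-45°, α=240°
  d=(-0.5000,-0.8660)  start (2,2)  tX=0.5800 tY=0.8198  stride 1/|dx|=2.0000 1/|dy|=1.1547
    cross x-line → (1,2), t=0.5800
    cross y-line → (1,1), t=0.8198
    cross y-line → (1,0), t=1.9745 (wall)
  → r_1 = 1.9745
beam 2: φ=0°, α=285°
  d=(0.2588,-0.9659)  start (2,2)  tX=2.7432 tY=0.7350  stride 1/|dx|=3.8637 1/|dy|=1.0353
    cross y-line → (2,1), t=0.7350 (wall)
  → r_2 = 0.7350
beam 3: φ=45°, α=330°
  d=(0.8660,-0.5000)  start (2,2)  tX=0.8198 tY=1.4200  stride 1/|dx|=1.1547 1/|dy|=2.0000
    cross x-line → (3,2), t=0.8198
    cross y-line → (3,1), t=1.4200
    cross x-line → (4,1), t=1.9745
    cross x-line → (5,1), t=3.1292
    cross y-line → (5,0), t=3.4200 (wall)
  → r_3 = 3.4200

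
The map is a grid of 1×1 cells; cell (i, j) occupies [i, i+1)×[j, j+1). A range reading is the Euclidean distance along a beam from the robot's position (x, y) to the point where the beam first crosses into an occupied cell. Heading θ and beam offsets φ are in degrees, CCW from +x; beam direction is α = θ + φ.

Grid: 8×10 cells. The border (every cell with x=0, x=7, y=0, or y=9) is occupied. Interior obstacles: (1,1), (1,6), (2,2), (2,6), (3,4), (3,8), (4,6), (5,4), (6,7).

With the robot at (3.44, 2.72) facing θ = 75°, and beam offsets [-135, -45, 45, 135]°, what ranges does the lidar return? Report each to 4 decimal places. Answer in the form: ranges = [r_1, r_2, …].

ranges = [1.9861, 2.5600, 3.7874, 0.5081]

beam 1: φ=-135°, α=300°
  d=(0.5000,-0.8660)  start (3,2)  tX=1.1200 tY=0.8314  stride 1/|dx|=2.0000 1/|dy|=1.1547
    cross y-line → (3,1), t=0.8314
    cross x-line → (4,1), t=1.1200
    cross y-line → (4,0), t=1.9861 (wall)
  → r_1 = 1.9861
beam 2: φ=-45°, α=30°
  d=(0.8660,0.5000)  start (3,2)  tX=0.6466 tY=0.5600  stride 1/|dx|=1.1547 1/|dy|=2.0000
    cross y-line → (3,3), t=0.5600
    cross x-line → (4,3), t=0.6466
    cross x-line → (5,3), t=1.8013
    cross y-line → (5,4), t=2.5600 (wall)
  → r_2 = 2.5600
beam 3: φ=45°, α=120°
  d=(-0.5000,0.8660)  start (3,2)  tX=0.8800 tY=0.3233  stride 1/|dx|=2.0000 1/|dy|=1.1547
    cross y-line → (3,3), t=0.3233
    cross x-line → (2,3), t=0.8800
    cross y-line → (2,4), t=1.4780
    cross y-line → (2,5), t=2.6327
    cross x-line → (1,5), t=2.8800
    cross y-line → (1,6), t=3.7874 (wall)
  → r_3 = 3.7874
beam 4: φ=135°, α=210°
  d=(-0.8660,-0.5000)  start (3,2)  tX=0.5081 tY=1.4400  stride 1/|dx|=1.1547 1/|dy|=2.0000
    cross x-line → (2,2), t=0.5081 (wall)
  → r_4 = 0.5081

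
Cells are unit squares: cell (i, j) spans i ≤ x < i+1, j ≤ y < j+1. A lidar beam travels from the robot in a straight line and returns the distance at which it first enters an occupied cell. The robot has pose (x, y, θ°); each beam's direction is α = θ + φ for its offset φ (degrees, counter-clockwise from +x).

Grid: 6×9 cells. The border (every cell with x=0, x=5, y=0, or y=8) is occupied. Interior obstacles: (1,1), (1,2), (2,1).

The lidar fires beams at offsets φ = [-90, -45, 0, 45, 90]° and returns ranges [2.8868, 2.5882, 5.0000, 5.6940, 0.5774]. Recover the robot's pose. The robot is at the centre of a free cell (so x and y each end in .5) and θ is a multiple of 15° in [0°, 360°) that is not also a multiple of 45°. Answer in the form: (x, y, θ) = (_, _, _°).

(x, y, θ) = (2.5, 2.5, 60°)

Enumerate (i+0.5, j+0.5, θ) over the 25 free cells and 16 admissible headings. For each, cast all 5 beams and compare to the given ranges.
  (4.5, 6.5, 105°): beam 1 = 0.5176 ≠ 2.8868 ✗
  (4.5, 3.5, 75°): beam 1 = 0.5176 ≠ 2.8868 ✗
  (4.5, 4.5, 15°): beam 1 = 1.9319 ≠ 2.8868 ✗
  …
  (2.5, 2.5, 60°): r_1=2.8868, r_2=2.5882, r_3=5.0000, r_4=5.6940, r_5=0.5774 — all match ✓
Unique over the lattice → pose = (2.5, 2.5, 60°).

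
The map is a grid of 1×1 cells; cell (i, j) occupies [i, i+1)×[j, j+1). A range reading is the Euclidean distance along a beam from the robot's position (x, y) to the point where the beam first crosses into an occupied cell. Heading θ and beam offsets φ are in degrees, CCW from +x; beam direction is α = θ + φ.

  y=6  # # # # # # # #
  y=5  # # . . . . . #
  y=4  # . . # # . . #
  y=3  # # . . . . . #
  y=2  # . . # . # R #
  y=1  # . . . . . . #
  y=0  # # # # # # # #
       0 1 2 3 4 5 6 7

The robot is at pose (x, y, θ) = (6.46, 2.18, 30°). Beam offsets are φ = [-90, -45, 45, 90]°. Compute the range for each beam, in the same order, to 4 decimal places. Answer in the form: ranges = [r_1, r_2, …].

ranges = [1.0800, 0.5590, 2.0864, 0.9200]

beam 1: φ=-90°, α=300°
  dir = (cos 300°, sin 300°) = (0.5000, -0.8660); from cell (6,2)
  next x-line at t=1.0800, next y-line at t=0.2078; Δt_x=2.0000, Δt_y=1.1547
    y: enter (6,1) at t=0.2078
    x: enter (7,1) at t=1.0800 ← occupied
  → r_1 = 1.0800
beam 2: φ=-45°, α=345°
  dir = (cos 345°, sin 345°) = (0.9659, -0.2588); from cell (6,2)
  next x-line at t=0.5590, next y-line at t=0.6955; Δt_x=1.0353, Δt_y=3.8637
    x: enter (7,2) at t=0.5590 ← occupied
  → r_2 = 0.5590
beam 3: φ=45°, α=75°
  dir = (cos 75°, sin 75°) = (0.2588, 0.9659); from cell (6,2)
  next x-line at t=2.0864, next y-line at t=0.8489; Δt_x=3.8637, Δt_y=1.0353
    y: enter (6,3) at t=0.8489
    y: enter (6,4) at t=1.8842
    x: enter (7,4) at t=2.0864 ← occupied
  → r_3 = 2.0864
beam 4: φ=90°, α=120°
  dir = (cos 120°, sin 120°) = (-0.5000, 0.8660); from cell (6,2)
  next x-line at t=0.9200, next y-line at t=0.9469; Δt_x=2.0000, Δt_y=1.1547
    x: enter (5,2) at t=0.9200 ← occupied
  → r_4 = 0.9200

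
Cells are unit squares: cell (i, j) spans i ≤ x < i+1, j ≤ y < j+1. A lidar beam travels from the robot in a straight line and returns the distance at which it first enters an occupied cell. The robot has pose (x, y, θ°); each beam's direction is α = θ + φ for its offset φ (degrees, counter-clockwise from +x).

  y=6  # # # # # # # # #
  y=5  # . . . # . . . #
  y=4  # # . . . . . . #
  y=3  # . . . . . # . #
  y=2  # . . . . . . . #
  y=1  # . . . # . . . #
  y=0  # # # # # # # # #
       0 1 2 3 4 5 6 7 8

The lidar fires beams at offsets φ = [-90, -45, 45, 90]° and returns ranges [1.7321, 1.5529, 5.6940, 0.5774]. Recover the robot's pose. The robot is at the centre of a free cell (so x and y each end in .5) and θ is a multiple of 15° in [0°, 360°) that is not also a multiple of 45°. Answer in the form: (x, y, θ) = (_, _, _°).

Candidates: 31 free-cell centres × 16 headings = 496 poses. Raycast each; keep the one whose scan matches to 4 dp.
  (2.5, 2.5, 285°): beam 1 = 1.5529 ≠ 1.7321 ✗
  (2.5, 3.5, 210°): beam 1 = 1.0000 ≠ 1.7321 ✗
  (4.5, 2.5, 105°): beam 1 = 1.9319 ≠ 1.7321 ✗
  …
  (6.5, 4.5, 150°): r_1=1.7321, r_2=1.5529, r_3=5.6940, r_4=0.5774 — all match ✓
Unique over the lattice → pose = (6.5, 4.5, 150°).

(x, y, θ) = (6.5, 4.5, 150°)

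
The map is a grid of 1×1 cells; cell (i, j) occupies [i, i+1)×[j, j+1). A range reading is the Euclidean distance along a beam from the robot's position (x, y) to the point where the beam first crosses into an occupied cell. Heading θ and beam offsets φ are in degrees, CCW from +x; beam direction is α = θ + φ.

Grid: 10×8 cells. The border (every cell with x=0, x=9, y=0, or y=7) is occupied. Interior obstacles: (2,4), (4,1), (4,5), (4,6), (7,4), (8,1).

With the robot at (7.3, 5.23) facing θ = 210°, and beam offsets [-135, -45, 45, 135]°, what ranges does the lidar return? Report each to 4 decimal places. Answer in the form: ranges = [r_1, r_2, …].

beam 1: φ=-135°, α=75°
  cosα=0.2588 sinα=0.9659 | (7,5) | tMaxX 2.7046 tMaxY 0.7972 | tΔX 3.8637 tΔY 1.0353
    t=0.7972 [y] (7,6)
    t=1.8324 [y] (7,7) — stop
  → r_1 = 1.8324
beam 2: φ=-45°, α=165°
  cosα=-0.9659 sinα=0.2588 | (7,5) | tMaxX 0.3106 tMaxY 2.9751 | tΔX 1.0353 tΔY 3.8637
    t=0.3106 [x] (6,5)
    t=1.3459 [x] (5,5)
    t=2.3811 [x] (4,5) — stop
  → r_2 = 2.3811
beam 3: φ=45°, α=255°
  cosα=-0.2588 sinα=-0.9659 | (7,5) | tMaxX 1.1591 tMaxY 0.2381 | tΔX 3.8637 tΔY 1.0353
    t=0.2381 [y] (7,4) — stop
  → r_3 = 0.2381
beam 4: φ=135°, α=345°
  cosα=0.9659 sinα=-0.2588 | (7,5) | tMaxX 0.7247 tMaxY 0.8887 | tΔX 1.0353 tΔY 3.8637
    t=0.7247 [x] (8,5)
    t=0.8887 [y] (8,4)
    t=1.7600 [x] (9,4) — stop
  → r_4 = 1.7600

ranges = [1.8324, 2.3811, 0.2381, 1.7600]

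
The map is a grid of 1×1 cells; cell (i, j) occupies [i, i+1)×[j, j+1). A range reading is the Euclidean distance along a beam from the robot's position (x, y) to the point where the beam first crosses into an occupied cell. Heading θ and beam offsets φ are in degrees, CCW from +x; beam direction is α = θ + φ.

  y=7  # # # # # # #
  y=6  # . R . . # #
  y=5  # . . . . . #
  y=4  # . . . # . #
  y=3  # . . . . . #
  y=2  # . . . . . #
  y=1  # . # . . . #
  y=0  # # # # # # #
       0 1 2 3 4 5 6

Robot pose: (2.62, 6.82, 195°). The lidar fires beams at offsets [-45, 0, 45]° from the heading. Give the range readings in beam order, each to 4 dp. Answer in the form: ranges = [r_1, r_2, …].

ranges = [0.3600, 1.6771, 3.2400]

beam 1: φ=-45°, α=150°
  d=(-0.8660,0.5000)  start (2,6)  tX=0.7159 tY=0.3600  stride 1/|dx|=1.1547 1/|dy|=2.0000
    cross y-line → (2,7), t=0.3600 (wall)
  → r_1 = 0.3600
beam 2: φ=0°, α=195°
  d=(-0.9659,-0.2588)  start (2,6)  tX=0.6419 tY=3.1682  stride 1/|dx|=1.0353 1/|dy|=3.8637
    cross x-line → (1,6), t=0.6419
    cross x-line → (0,6), t=1.6771 (wall)
  → r_2 = 1.6771
beam 3: φ=45°, α=240°
  d=(-0.5000,-0.8660)  start (2,6)  tX=1.2400 tY=0.9469  stride 1/|dx|=2.0000 1/|dy|=1.1547
    cross y-line → (2,5), t=0.9469
    cross x-line → (1,5), t=1.2400
    cross y-line → (1,4), t=2.1016
    cross x-line → (0,4), t=3.2400 (wall)
  → r_3 = 3.2400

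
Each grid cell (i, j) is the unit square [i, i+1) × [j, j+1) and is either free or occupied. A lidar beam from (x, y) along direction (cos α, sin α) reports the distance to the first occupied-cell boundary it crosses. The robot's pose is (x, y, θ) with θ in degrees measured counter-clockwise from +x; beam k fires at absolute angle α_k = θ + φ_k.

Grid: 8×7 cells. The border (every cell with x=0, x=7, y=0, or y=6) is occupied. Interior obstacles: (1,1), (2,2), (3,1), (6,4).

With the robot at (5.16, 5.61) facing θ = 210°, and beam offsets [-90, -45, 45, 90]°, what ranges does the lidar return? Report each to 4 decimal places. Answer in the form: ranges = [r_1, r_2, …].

beam 1: φ=-90°, α=120°
  direction (-0.5000, 0.8660); cell (5,5); t to first gridline: x 0.3200, y 0.4503 (then +2.0000 / +1.1547)
    (4,5) via x @ 0.3200
    (4,6) via y @ 0.4503  # hit
  → r_1 = 0.4503
beam 2: φ=-45°, α=165°
  direction (-0.9659, 0.2588); cell (5,5); t to first gridline: x 0.1656, y 1.5068 (then +1.0353 / +3.8637)
    (4,5) via x @ 0.1656
    (3,5) via x @ 1.2009
    (3,6) via y @ 1.5068  # hit
  → r_2 = 1.5068
beam 3: φ=45°, α=255°
  direction (-0.2588, -0.9659); cell (5,5); t to first gridline: x 0.6182, y 0.6315 (then +3.8637 / +1.0353)
    (4,5) via x @ 0.6182
    (4,4) via y @ 0.6315
    (4,3) via y @ 1.6668
    (4,2) via y @ 2.7021
    (4,1) via y @ 3.7373
    (3,1) via x @ 4.4819  # hit
  → r_3 = 4.4819
beam 4: φ=90°, α=300°
  direction (0.5000, -0.8660); cell (5,5); t to first gridline: x 1.6800, y 0.7044 (then +2.0000 / +1.1547)
    (5,4) via y @ 0.7044
    (6,4) via x @ 1.6800  # hit
  → r_4 = 1.6800

ranges = [0.4503, 1.5068, 4.4819, 1.6800]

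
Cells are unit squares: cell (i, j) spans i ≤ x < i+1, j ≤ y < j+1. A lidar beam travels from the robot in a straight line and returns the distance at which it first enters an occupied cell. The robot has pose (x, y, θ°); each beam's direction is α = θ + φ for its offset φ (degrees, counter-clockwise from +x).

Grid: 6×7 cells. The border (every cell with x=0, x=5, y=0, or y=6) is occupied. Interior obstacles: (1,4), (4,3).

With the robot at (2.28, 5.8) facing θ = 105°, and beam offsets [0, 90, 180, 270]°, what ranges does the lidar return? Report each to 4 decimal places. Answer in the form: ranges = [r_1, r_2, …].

beam 1: φ=0°, α=105°
  direction (-0.2588, 0.9659); cell (2,5); t to first gridline: x 1.0818, y 0.2071 (then +3.8637 / +1.0353)
    (2,6) via y @ 0.2071  # hit
  → r_1 = 0.2071
beam 2: φ=90°, α=195°
  direction (-0.9659, -0.2588); cell (2,5); t to first gridline: x 0.2899, y 3.0910 (then +1.0353 / +3.8637)
    (1,5) via x @ 0.2899
    (0,5) via x @ 1.3252  # hit
  → r_2 = 1.3252
beam 3: φ=180°, α=285°
  direction (0.2588, -0.9659); cell (2,5); t to first gridline: x 2.7819, y 0.8282 (then +3.8637 / +1.0353)
    (2,4) via y @ 0.8282
    (2,3) via y @ 1.8635
    (3,3) via x @ 2.7819
    (3,2) via y @ 2.8988
    (3,1) via y @ 3.9340
    (3,0) via y @ 4.9693  # hit
  → r_3 = 4.9693
beam 4: φ=270°, α=15°
  direction (0.9659, 0.2588); cell (2,5); t to first gridline: x 0.7454, y 0.7727 (then +1.0353 / +3.8637)
    (3,5) via x @ 0.7454
    (3,6) via y @ 0.7727  # hit
  → r_4 = 0.7727

ranges = [0.2071, 1.3252, 4.9693, 0.7727]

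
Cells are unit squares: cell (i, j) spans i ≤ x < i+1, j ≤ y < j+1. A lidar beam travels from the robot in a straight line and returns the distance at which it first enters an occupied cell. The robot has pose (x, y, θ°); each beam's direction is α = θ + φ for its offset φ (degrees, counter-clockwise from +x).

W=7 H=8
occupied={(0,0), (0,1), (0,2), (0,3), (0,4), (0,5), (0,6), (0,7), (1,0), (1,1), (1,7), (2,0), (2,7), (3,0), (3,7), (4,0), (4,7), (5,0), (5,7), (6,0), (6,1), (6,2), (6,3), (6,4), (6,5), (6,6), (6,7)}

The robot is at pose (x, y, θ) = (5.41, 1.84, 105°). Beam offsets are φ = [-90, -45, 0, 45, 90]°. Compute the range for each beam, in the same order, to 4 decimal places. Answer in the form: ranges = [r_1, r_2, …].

beam 1: φ=-90°, α=15°
  dir = (cos 15°, sin 15°) = (0.9659, 0.2588); from cell (5,1)
  next x-line at t=0.6108, next y-line at t=0.6182; Δt_x=1.0353, Δt_y=3.8637
    x: enter (6,1) at t=0.6108 ← occupied
  → r_1 = 0.6108
beam 2: φ=-45°, α=60°
  dir = (cos 60°, sin 60°) = (0.5000, 0.8660); from cell (5,1)
  next x-line at t=1.1800, next y-line at t=0.1848; Δt_x=2.0000, Δt_y=1.1547
    y: enter (5,2) at t=0.1848
    x: enter (6,2) at t=1.1800 ← occupied
  → r_2 = 1.1800
beam 3: φ=0°, α=105°
  dir = (cos 105°, sin 105°) = (-0.2588, 0.9659); from cell (5,1)
  next x-line at t=1.5841, next y-line at t=0.1656; Δt_x=3.8637, Δt_y=1.0353
    y: enter (5,2) at t=0.1656
    y: enter (5,3) at t=1.2009
    x: enter (4,3) at t=1.5841
    y: enter (4,4) at t=2.2362
    y: enter (4,5) at t=3.2715
    y: enter (4,6) at t=4.3067
    y: enter (4,7) at t=5.3420 ← occupied
  → r_3 = 5.3420
beam 4: φ=45°, α=150°
  dir = (cos 150°, sin 150°) = (-0.8660, 0.5000); from cell (5,1)
  next x-line at t=0.4734, next y-line at t=0.3200; Δt_x=1.1547, Δt_y=2.0000
    y: enter (5,2) at t=0.3200
    x: enter (4,2) at t=0.4734
    x: enter (3,2) at t=1.6281
    y: enter (3,3) at t=2.3200
    x: enter (2,3) at t=2.7828
    x: enter (1,3) at t=3.9375
    y: enter (1,4) at t=4.3200
    x: enter (0,4) at t=5.0922 ← occupied
  → r_4 = 5.0922
beam 5: φ=90°, α=195°
  dir = (cos 195°, sin 195°) = (-0.9659, -0.2588); from cell (5,1)
  next x-line at t=0.4245, next y-line at t=3.2455; Δt_x=1.0353, Δt_y=3.8637
    x: enter (4,1) at t=0.4245
    x: enter (3,1) at t=1.4597
    x: enter (2,1) at t=2.4950
    y: enter (2,0) at t=3.2455 ← occupied
  → r_5 = 3.2455

ranges = [0.6108, 1.1800, 5.3420, 5.0922, 3.2455]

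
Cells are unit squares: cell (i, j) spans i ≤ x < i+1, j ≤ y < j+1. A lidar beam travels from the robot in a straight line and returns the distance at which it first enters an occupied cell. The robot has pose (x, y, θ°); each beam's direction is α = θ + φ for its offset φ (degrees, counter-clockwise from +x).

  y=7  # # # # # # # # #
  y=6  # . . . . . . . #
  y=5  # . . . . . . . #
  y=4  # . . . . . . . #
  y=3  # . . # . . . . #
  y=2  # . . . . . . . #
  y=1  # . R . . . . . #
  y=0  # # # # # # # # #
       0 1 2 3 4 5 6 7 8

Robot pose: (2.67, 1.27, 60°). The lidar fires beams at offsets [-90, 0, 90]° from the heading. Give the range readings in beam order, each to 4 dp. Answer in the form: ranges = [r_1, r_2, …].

beam 1: φ=-90°, α=330°
  cosα=0.8660 sinα=-0.5000 | (2,1) | tMaxX 0.3811 tMaxY 0.5400 | tΔX 1.1547 tΔY 2.0000
    t=0.3811 [x] (3,1)
    t=0.5400 [y] (3,0) — stop
  → r_1 = 0.5400
beam 2: φ=0°, α=60°
  cosα=0.5000 sinα=0.8660 | (2,1) | tMaxX 0.6600 tMaxY 0.8429 | tΔX 2.0000 tΔY 1.1547
    t=0.6600 [x] (3,1)
    t=0.8429 [y] (3,2)
    t=1.9976 [y] (3,3) — stop
  → r_2 = 1.9976
beam 3: φ=90°, α=150°
  cosα=-0.8660 sinα=0.5000 | (2,1) | tMaxX 0.7736 tMaxY 1.4600 | tΔX 1.1547 tΔY 2.0000
    t=0.7736 [x] (1,1)
    t=1.4600 [y] (1,2)
    t=1.9283 [x] (0,2) — stop
  → r_3 = 1.9283

ranges = [0.5400, 1.9976, 1.9283]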